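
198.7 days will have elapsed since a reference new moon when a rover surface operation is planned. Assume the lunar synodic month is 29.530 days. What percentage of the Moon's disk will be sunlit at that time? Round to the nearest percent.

198.7 d spans 6 complete synodic months (6 × 29.530 = 177.18 d) plus 21.52 d.
Phase angle: θ = 360°·(21.52 d)/(29.530 d) = 262.4°.
Illuminated fraction = (1 − cos 262.4°)/2 = (1 − (-0.133))/2 ≈ 0.567, so 57%.

57%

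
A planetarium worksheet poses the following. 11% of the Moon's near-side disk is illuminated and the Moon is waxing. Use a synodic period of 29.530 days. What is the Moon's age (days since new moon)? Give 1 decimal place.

3.2 days

Invert f = (1 − cos θ)/2 to get cos θ = 1 − 2(0.11) = 0.780, hence θ₀ = arccos 0.780 = 38.7°.
Waxing ⇒ before full, so θ = 38.7°.
At 360°/29.530 d per day, 38.7° corresponds to 3.18 days.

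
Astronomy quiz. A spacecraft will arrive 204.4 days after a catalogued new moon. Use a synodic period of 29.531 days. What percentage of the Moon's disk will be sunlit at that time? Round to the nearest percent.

204.4/29.531 = 6.922 lunations, so 6 complete cycles and 27.21 d into the next.
The Moon has covered 27.21/29.531 of its cycle, so θ ≈ 360° × 27.21/29.531 = 331.8°.
Illuminated fraction = (1 − cos 331.8°)/2 = (1 − 0.881)/2 ≈ 0.060, so 6%.

6%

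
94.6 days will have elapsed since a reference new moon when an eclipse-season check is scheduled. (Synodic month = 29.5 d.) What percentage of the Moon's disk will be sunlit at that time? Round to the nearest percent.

37%

94.6 d spans 3 complete synodic months (3 × 29.5 = 88.50 d) plus 6.10 d.
The Moon has covered 6.10/29.5 of its cycle, so θ ≈ 360° × 6.10/29.5 = 74.4°.
cos 74.4° = 0.268, so f = (1 − 0.268)/2 = 0.366, so 37%.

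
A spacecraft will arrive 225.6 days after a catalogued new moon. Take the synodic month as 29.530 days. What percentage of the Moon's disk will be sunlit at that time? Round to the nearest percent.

82%

225.6/29.530 = 7.640 lunations, so 7 complete cycles and 18.89 d into the next.
Phase angle: θ = 360°·(18.89 d)/(29.530 d) = 230.3°.
With cos θ = (-0.639), the lit fraction is (1 − (-0.639))/2 ≈ 0.819, so 82%.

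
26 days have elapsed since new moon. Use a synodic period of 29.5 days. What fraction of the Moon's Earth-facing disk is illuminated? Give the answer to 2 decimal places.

Elongation θ = 360° × 26/29.5 ≈ 317.3°.
With cos θ = 0.735, the lit fraction is (1 − 0.735)/2 ≈ 0.133.

0.13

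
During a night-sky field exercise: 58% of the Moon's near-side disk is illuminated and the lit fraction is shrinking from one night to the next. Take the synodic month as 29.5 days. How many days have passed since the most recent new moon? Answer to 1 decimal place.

21.4 days

Invert f = (1 − cos θ)/2 to get cos θ = 1 − 2(0.58) = -0.160, hence θ₀ = arccos -0.160 = 99.2°.
Waning ⇒ past full, so θ = 360° − 99.2° = 260.8°.
At 360°/29.5 d per day, 260.8° corresponds to 21.37 days.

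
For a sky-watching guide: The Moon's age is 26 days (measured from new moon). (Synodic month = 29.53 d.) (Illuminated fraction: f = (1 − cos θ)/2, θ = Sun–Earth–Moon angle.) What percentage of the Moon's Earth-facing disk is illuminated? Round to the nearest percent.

Elongation θ = 360° × 26/29.53 ≈ 317.0°.
cos 317.0° = 0.731, so f = (1 − 0.731)/2 = 0.135, so 13%.

13%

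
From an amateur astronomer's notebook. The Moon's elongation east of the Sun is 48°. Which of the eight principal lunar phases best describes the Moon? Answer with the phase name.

48° lies in the waxing crescent sector of the 8-phase cycle.

waxing crescent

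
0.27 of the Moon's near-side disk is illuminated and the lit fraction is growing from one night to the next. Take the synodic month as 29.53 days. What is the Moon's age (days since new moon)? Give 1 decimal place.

From f = (1 − cos θ)/2: cos θ = 1 − 2×0.27 = 0.460; arccos → 62.6°.
The Moon is waxing (0°–180°), so θ = 62.6° directly.
At 360°/29.53 d per day, 62.6° corresponds to 5.14 days.

5.1 days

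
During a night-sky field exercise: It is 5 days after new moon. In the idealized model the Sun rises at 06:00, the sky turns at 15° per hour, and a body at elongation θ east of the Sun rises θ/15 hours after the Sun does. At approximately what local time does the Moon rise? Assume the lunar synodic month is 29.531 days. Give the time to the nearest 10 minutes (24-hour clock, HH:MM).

10:00

Phase angle: θ = 360°·(5 d)/(29.531 d) = 61.0°.
At 15° of sky rotation per hour, 61.0° corresponds to a 4.06 h lag.
06:00 + 4.064 h ≈ 10:04 → 10:00 to the nearest ten minutes.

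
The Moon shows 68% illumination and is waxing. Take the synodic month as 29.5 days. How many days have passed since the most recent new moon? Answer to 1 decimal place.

Invert f = (1 − cos θ)/2 to get cos θ = 1 − 2(0.68) = -0.360, hence θ₀ = arccos -0.360 = 111.1°.
The Moon is waxing (0°–180°), so θ = 111.1° directly.
That fraction of the synodic month is 111.1/360 × 29.5 d ≈ 9.10 d.

9.1 days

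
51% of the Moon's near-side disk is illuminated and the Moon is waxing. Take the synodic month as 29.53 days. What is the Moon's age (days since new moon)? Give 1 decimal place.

7.5 days

From f = (1 − cos θ)/2: cos θ = 1 − 2×0.51 = -0.020; arccos → 91.1°.
The Moon is waxing (0°–180°), so θ = 91.1° directly.
At 360°/29.53 d per day, 91.1° corresponds to 7.48 days.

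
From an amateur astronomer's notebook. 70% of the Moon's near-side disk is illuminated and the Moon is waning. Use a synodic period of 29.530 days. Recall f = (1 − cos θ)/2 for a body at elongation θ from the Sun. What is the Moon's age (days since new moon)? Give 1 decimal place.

Invert f = (1 − cos θ)/2 to get cos θ = 1 − 2(0.70) = -0.400, hence θ₀ = arccos -0.400 = 113.6°.
A waning Moon lies in 180°–360°, so θ = 360° − 113.6° = 246.4°.
That fraction of the synodic month is 246.4/360 × 29.530 d ≈ 20.21 d.

20.2 days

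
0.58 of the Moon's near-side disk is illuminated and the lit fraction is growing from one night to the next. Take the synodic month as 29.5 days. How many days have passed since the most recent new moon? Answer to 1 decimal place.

8.1 days

cos θ = 1 − 2f = -0.160, giving a principal value of 99.2°.
Before full moon the principal value applies: θ = 99.2°.
That fraction of the synodic month is 99.2/360 × 29.5 d ≈ 8.13 d.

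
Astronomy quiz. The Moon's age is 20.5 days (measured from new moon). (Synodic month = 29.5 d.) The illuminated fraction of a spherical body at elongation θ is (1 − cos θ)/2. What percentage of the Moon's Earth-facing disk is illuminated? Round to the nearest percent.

Elongation θ = 360° × 20.5/29.5 ≈ 250.2°.
With cos θ = (-0.339), the lit fraction is (1 − (-0.339))/2 ≈ 0.670, so 67%.

67%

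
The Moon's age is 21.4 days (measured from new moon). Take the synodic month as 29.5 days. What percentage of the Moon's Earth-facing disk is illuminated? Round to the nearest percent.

58%

Phase angle: θ = 360°·(21.4 d)/(29.5 d) = 261.2°.
With cos θ = (-0.154), the lit fraction is (1 − (-0.154))/2 ≈ 0.577, so 58%.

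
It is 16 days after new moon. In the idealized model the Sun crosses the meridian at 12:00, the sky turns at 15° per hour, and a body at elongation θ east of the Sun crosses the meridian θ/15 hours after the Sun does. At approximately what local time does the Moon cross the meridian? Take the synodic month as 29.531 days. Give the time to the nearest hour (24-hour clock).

01:00

The Moon has covered 16/29.531 of its cycle, so θ ≈ 360° × 16/29.531 = 195.0°.
Delay after the Sun = 195.0° / (15°/h) ≈ 13.00 h.
12:00 + 13.00 h ≈ 01:00 → 01:00 to the nearest hour.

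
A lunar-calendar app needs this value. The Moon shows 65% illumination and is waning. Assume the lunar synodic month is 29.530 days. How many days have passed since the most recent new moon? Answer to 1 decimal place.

cos θ = 1 − 2f = -0.300, giving a principal value of 107.5°.
A waning Moon lies in 180°–360°, so θ = 360° − 107.5° = 252.5°.
That fraction of the synodic month is 252.5/360 × 29.530 d ≈ 20.72 d.

20.7 days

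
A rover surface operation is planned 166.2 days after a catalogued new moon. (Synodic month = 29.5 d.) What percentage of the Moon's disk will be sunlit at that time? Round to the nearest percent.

166.2/29.5 = 5.634 lunations, so 5 complete cycles and 18.70 d into the next.
The Moon has covered 18.70/29.5 of its cycle, so θ ≈ 360° × 18.70/29.5 = 228.2°.
Illuminated fraction = (1 − cos 228.2°)/2 = (1 − (-0.666))/2 ≈ 0.833, so 83%.

83%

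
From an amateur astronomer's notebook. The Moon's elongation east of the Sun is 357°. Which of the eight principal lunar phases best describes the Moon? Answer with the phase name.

357° lies in the new moon sector of the 8-phase cycle.

new moon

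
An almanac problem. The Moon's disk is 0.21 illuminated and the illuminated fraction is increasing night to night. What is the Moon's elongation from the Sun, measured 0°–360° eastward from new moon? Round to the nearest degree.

Invert f = (1 − cos θ)/2 to get cos θ = 1 − 2(0.21) = 0.580, hence θ₀ = arccos 0.580 = 54.5°.
The Moon is waxing (0°–180°), so θ = 54.5° directly.

55°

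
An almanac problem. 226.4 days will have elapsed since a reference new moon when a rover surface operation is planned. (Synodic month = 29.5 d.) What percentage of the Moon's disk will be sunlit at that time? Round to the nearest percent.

73%

226.4 d spans 7 complete synodic months (7 × 29.5 = 206.50 d) plus 19.90 d.
The Moon has covered 19.90/29.5 of its cycle, so θ ≈ 360° × 19.90/29.5 = 242.8°.
cos 242.8° = (-0.456), so f = (1 − (-0.456))/2 = 0.728, so 73%.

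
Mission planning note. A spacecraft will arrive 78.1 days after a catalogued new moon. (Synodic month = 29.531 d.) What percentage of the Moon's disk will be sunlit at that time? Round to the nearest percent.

Reduce mod P: 78.1 − 2×29.531 = 19.04 d into the current lunation.
Phase angle: θ = 360°·(19.04 d)/(29.531 d) = 232.1°.
With cos θ = (-0.615), the lit fraction is (1 − (-0.615))/2 ≈ 0.807, so 81%.

81%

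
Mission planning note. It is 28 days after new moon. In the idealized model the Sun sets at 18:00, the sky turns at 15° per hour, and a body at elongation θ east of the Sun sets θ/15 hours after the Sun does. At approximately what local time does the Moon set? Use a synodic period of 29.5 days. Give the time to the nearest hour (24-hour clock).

Elongation θ = 360° × 28/29.5 ≈ 341.7°.
The Moon trails the Sun by θ/15 = 341.7/15 ≈ 22.78 hours.
18:00 + 22.78 h ≈ 16:47 → 17:00 to the nearest hour.

17:00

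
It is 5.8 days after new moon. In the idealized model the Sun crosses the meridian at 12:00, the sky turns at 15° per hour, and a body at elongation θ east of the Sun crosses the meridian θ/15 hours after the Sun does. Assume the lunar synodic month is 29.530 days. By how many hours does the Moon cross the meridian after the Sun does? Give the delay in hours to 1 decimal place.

Elongation θ = 360° × 5.8/29.530 ≈ 70.7°.
Delay after the Sun = 70.7° / (15°/h) ≈ 4.71 h.
So the Moon crosses the meridian 4.71 h after the Sun.

4.7 h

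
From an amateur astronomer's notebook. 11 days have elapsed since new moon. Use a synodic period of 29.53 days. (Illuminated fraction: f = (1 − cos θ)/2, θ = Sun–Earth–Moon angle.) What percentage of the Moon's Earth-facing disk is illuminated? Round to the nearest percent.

Elongation θ = 360° × 11/29.53 ≈ 134.1°.
With cos θ = (-0.696), the lit fraction is (1 − (-0.696))/2 ≈ 0.848, so 85%.

85%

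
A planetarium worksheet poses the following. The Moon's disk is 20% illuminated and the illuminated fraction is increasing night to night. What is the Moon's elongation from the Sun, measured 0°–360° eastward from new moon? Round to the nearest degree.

53°

Invert f = (1 − cos θ)/2 to get cos θ = 1 − 2(0.20) = 0.600, hence θ₀ = arccos 0.600 = 53.1°.
The Moon is waxing (0°–180°), so θ = 53.1° directly.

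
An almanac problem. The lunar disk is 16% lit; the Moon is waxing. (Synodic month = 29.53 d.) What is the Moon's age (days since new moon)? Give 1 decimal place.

Invert f = (1 − cos θ)/2 to get cos θ = 1 − 2(0.16) = 0.680, hence θ₀ = arccos 0.680 = 47.2°.
Before full moon the principal value applies: θ = 47.2°.
That fraction of the synodic month is 47.2/360 × 29.53 d ≈ 3.87 d.

3.9 days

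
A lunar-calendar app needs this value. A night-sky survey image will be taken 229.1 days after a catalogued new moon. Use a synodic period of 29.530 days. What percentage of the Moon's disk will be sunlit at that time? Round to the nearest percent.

47%

229.1 d spans 7 complete synodic months (7 × 29.530 = 206.71 d) plus 22.39 d.
Elongation θ = 360° × 22.39/29.530 ≈ 273.0°.
cos 273.0° = 0.052, so f = (1 − 0.052)/2 = 0.474, so 47%.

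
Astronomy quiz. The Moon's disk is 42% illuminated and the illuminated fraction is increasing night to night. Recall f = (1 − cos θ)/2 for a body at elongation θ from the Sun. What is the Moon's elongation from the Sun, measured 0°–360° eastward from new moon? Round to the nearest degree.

Invert f = (1 − cos θ)/2 to get cos θ = 1 − 2(0.42) = 0.160, hence θ₀ = arccos 0.160 = 80.8°.
The Moon is waxing (0°–180°), so θ = 80.8° directly.

81°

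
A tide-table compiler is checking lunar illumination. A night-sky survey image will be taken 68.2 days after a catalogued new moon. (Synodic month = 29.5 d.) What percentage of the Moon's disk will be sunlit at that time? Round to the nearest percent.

69%

68.2 d spans 2 complete synodic months (2 × 29.5 = 59.00 d) plus 9.20 d.
The Moon has covered 9.20/29.5 of its cycle, so θ ≈ 360° × 9.20/29.5 = 112.3°.
With cos θ = (-0.379), the lit fraction is (1 − (-0.379))/2 ≈ 0.689, so 69%.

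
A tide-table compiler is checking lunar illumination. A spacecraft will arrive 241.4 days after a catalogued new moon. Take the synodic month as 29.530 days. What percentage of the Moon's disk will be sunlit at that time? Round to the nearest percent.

27%

Reduce mod P: 241.4 − 8×29.530 = 5.16 d into the current lunation.
Phase angle: θ = 360°·(5.16 d)/(29.530 d) = 62.9°.
With cos θ = 0.455, the lit fraction is (1 − 0.455)/2 ≈ 0.272, so 27%.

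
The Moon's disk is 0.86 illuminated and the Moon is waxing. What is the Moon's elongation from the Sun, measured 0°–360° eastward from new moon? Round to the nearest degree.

From f = (1 − cos θ)/2: cos θ = 1 − 2×0.86 = -0.720; arccos → 136.1°.
The Moon is waxing (0°–180°), so θ = 136.1° directly.

136°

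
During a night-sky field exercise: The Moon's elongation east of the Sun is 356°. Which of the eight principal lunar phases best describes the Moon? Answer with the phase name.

new moon

The new moon sector spans roughly -22°–22°; 356° falls inside it.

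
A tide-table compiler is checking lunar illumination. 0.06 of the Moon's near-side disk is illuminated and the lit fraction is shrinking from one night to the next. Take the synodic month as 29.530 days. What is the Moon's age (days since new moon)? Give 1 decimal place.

27.2 days

Invert f = (1 − cos θ)/2 to get cos θ = 1 − 2(0.06) = 0.880, hence θ₀ = arccos 0.880 = 28.4°.
Waning ⇒ past full, so θ = 360° − 28.4° = 331.6°.
At 360°/29.530 d per day, 331.6° corresponds to 27.20 days.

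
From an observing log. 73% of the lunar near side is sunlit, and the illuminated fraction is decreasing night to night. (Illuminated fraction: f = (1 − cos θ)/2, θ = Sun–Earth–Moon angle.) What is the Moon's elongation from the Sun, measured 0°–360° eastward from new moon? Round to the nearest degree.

From f = (1 − cos θ)/2: cos θ = 1 − 2×0.73 = -0.460; arccos → 117.4°.
A waning Moon lies in 180°–360°, so θ = 360° − 117.4° = 242.6°.

243°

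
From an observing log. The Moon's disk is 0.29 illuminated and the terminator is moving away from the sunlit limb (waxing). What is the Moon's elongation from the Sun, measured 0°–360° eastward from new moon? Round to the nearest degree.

From f = (1 − cos θ)/2: cos θ = 1 − 2×0.29 = 0.420; arccos → 65.2°.
Waxing ⇒ before full, so θ = 65.2°.

65°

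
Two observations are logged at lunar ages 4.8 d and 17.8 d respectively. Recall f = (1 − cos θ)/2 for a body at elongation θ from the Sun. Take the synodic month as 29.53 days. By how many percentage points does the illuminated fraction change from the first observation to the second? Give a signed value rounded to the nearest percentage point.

θ₁ = 360° × 4.8/29.53 = 58.5°, f₁ = (1 − cos θ₁)/2 = 0.239.
θ₂ = 360° × 17.8/29.53 = 217.0°, f₂ = (1 − cos θ₂)/2 = 0.899.
Change = f₂ − f₁ = +0.660 → +66 percentage points.

+66 pp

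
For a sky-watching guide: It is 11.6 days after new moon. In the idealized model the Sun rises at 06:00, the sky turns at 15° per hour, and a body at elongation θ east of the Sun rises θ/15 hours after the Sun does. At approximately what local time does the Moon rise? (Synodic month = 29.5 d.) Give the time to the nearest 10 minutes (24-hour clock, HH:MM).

Elongation θ = 360° × 11.6/29.5 ≈ 141.6°.
At 15° of sky rotation per hour, 141.6° corresponds to a 9.44 h lag.
06:00 + 9.437 h ≈ 15:26 → 15:30 to the nearest ten minutes.

15:30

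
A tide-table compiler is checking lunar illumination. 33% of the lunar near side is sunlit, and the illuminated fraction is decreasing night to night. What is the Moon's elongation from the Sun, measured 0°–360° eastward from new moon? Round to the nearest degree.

cos θ = 1 − 2f = 0.340, giving a principal value of 70.1°.
Waning ⇒ past full, so θ = 360° − 70.1° = 289.9°.

290°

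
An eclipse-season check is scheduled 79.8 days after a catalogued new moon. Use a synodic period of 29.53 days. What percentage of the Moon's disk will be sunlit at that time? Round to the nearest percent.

79.8/29.53 = 2.702 lunations, so 2 complete cycles and 20.74 d into the next.
The Moon has covered 20.74/29.53 of its cycle, so θ ≈ 360° × 20.74/29.53 = 252.8°.
Illuminated fraction = (1 − cos 252.8°)/2 = (1 − (-0.295))/2 ≈ 0.648, so 65%.

65%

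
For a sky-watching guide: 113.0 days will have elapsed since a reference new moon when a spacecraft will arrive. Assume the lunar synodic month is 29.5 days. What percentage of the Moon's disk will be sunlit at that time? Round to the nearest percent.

Reduce mod P: 113.0 − 3×29.5 = 24.50 d into the current lunation.
Elongation θ = 360° × 24.50/29.5 ≈ 299.0°.
Illuminated fraction = (1 − cos 299.0°)/2 = (1 − 0.485)/2 ≈ 0.258, so 26%.

26%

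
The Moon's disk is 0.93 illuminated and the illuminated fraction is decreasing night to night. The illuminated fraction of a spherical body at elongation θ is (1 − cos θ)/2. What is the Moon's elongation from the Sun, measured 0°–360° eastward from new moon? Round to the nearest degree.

From f = (1 − cos θ)/2: cos θ = 1 − 2×0.93 = -0.860; arccos → 149.3°.
Waning ⇒ past full, so θ = 360° − 149.3° = 210.7°.

211°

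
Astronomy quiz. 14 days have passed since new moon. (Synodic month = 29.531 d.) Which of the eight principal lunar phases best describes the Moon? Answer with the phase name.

θ ≈ 360° × 14/29.531 = 171°, which falls in the full moon sector.

full moon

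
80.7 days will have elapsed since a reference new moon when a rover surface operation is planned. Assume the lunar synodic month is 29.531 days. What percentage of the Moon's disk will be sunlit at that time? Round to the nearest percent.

55%

80.7/29.531 = 2.733 lunations, so 2 complete cycles and 21.64 d into the next.
Phase angle: θ = 360°·(21.64 d)/(29.531 d) = 263.8°.
Illuminated fraction = (1 − cos 263.8°)/2 = (1 − (-0.108))/2 ≈ 0.554, so 55%.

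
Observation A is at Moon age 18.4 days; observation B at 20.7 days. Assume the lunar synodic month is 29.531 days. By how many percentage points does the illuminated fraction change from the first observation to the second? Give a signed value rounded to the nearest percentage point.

θ₁ = 360° × 18.4/29.531 = 224.3°, f₁ = (1 − cos θ₁)/2 = 0.858.
θ₂ = 360° × 20.7/29.531 = 252.3°, f₂ = (1 − cos θ₂)/2 = 0.652.
Change = f₂ − f₁ = -0.206 → -21 percentage points.

-21 percentage points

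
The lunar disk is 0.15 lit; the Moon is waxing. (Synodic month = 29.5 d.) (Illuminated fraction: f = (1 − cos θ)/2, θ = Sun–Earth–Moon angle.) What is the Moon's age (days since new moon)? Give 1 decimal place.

3.7 days

Invert f = (1 − cos θ)/2 to get cos θ = 1 − 2(0.15) = 0.700, hence θ₀ = arccos 0.700 = 45.6°.
Waxing ⇒ before full, so θ = 45.6°.
Age = 29.5 × 45.6°/360° ≈ 3.73 days.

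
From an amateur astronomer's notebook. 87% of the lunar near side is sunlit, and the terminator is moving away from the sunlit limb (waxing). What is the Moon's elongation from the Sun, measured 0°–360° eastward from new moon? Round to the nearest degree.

Invert f = (1 − cos θ)/2 to get cos θ = 1 − 2(0.87) = -0.740, hence θ₀ = arccos -0.740 = 137.7°.
Waxing ⇒ before full, so θ = 137.7°.

138°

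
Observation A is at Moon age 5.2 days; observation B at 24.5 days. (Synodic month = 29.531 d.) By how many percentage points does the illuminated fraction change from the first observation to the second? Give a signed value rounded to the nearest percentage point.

-2 percentage points

First observation: θ = 360°·5.2/29.531 = 63.4°, so f = 0.276.
Second observation: θ = 298.7°, f = 0.260.
Δf = 0.260 − 0.276 = -0.016, i.e. -2 pp.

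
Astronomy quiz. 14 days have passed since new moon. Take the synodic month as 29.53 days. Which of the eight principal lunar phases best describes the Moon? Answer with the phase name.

θ ≈ 360° × 14/29.53 = 171°, which falls in the full moon sector.

full moon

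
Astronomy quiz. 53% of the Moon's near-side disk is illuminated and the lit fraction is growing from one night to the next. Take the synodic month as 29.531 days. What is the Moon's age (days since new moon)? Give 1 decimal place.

7.7 days

From f = (1 − cos θ)/2: cos θ = 1 − 2×0.53 = -0.060; arccos → 93.4°.
Before full moon the principal value applies: θ = 93.4°.
That fraction of the synodic month is 93.4/360 × 29.531 d ≈ 7.66 d.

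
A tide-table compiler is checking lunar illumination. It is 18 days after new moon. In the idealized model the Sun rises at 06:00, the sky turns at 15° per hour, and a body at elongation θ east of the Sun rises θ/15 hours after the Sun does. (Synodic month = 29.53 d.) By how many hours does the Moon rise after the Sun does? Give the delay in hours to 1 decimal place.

Phase angle: θ = 360°·(18 d)/(29.53 d) = 219.4°.
At 15° of sky rotation per hour, 219.4° corresponds to a 14.63 h lag.
So the Moon rises 14.63 h after the Sun.

14.6 h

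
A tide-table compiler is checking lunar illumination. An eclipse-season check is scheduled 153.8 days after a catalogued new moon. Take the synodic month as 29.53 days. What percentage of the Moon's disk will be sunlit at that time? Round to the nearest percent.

37%

Reduce mod P: 153.8 − 5×29.53 = 6.15 d into the current lunation.
Elongation θ = 360° × 6.15/29.53 ≈ 75.0°.
Illuminated fraction = (1 − cos 75.0°)/2 = (1 − 0.259)/2 ≈ 0.370, so 37%.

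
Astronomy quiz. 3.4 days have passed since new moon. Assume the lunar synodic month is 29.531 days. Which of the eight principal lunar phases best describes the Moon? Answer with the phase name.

θ ≈ 360° × 3.4/29.531 = 41°, which falls in the waxing crescent sector.

waxing crescent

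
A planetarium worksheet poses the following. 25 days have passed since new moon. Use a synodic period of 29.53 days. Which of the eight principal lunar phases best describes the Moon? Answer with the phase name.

waning crescent

θ ≈ 360° × 25/29.53 = 305°, which falls in the waning crescent sector.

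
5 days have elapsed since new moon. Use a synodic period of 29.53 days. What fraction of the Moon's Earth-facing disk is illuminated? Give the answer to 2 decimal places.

0.26

Phase angle: θ = 360°·(5 d)/(29.53 d) = 61.0°.
With cos θ = 0.485, the lit fraction is (1 − 0.485)/2 ≈ 0.257.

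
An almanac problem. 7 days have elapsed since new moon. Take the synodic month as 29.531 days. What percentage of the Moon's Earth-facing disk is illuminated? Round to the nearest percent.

The Moon has covered 7/29.531 of its cycle, so θ ≈ 360° × 7/29.531 = 85.3°.
Illuminated fraction = (1 − cos 85.3°)/2 = (1 − 0.081)/2 ≈ 0.459, so 46%.

46%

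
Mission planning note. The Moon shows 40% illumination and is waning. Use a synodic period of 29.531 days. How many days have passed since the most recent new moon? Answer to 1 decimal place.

23.1 days

From f = (1 − cos θ)/2: cos θ = 1 − 2×0.40 = 0.200; arccos → 78.5°.
Since the Moon is past full (waning), take the reflex angle: θ = 360° − 78.5° = 281.5°.
Age = 29.531 × 281.5°/360° ≈ 23.09 days.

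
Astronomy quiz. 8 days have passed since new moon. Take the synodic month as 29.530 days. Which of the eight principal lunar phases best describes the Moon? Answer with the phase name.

At 8/29.530 of the cycle, θ ≈ 98° — the first quarter range.

first quarter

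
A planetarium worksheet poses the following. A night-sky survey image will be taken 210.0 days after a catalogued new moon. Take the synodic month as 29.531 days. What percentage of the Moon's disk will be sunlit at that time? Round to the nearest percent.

Reduce mod P: 210.0 − 7×29.531 = 3.28 d into the current lunation.
The Moon has covered 3.28/29.531 of its cycle, so θ ≈ 360° × 3.28/29.531 = 40.0°.
cos 40.0° = 0.766, so f = (1 − 0.766)/2 = 0.117, so 12%.

12%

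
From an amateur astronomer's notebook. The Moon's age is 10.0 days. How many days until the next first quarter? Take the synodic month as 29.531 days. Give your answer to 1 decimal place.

First quarter occurs at elongation 90°, i.e. at age 29.531 × 90/360 = 7.383 d.
This lunation's first quarter (7.383 d) has passed, so add one period: 36.914 − 10.0 = 26.914 days.

26.9 days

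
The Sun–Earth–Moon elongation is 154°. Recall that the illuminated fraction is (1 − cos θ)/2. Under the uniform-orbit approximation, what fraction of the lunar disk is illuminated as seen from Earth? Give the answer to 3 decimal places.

0.949

f = (1 − cos 154°)/2 = (1 − (-0.899))/2 ≈ 0.949.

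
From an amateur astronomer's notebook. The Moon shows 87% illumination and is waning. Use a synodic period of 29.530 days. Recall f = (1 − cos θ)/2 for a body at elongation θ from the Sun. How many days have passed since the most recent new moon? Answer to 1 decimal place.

Invert f = (1 − cos θ)/2 to get cos θ = 1 − 2(0.87) = -0.740, hence θ₀ = arccos -0.740 = 137.7°.
A waning Moon lies in 180°–360°, so θ = 360° − 137.7° = 222.3°.
Age = 29.530 × 222.3°/360° ≈ 18.23 days.

18.2 days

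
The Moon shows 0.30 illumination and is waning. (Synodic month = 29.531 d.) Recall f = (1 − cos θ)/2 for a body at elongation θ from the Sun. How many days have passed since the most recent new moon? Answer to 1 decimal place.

cos θ = 1 − 2f = 0.400, giving a principal value of 66.4°.
Since the Moon is past full (waning), take the reflex angle: θ = 360° − 66.4° = 293.6°.
That fraction of the synodic month is 293.6/360 × 29.531 d ≈ 24.08 d.

24.1 days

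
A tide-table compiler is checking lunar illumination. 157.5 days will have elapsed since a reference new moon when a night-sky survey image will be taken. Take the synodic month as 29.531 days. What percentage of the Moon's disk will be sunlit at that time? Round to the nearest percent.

75%

Reduce mod P: 157.5 − 5×29.531 = 9.84 d into the current lunation.
Elongation θ = 360° × 9.84/29.531 ≈ 120.0°.
Illuminated fraction = (1 − cos 120.0°)/2 = (1 − (-0.500))/2 ≈ 0.750, so 75%.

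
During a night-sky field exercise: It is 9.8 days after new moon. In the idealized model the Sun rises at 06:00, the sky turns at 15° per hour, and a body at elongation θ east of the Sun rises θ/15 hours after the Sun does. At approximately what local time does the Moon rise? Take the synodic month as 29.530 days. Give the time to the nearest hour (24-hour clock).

14:00

Elongation θ = 360° × 9.8/29.530 ≈ 119.5°.
At 15° of sky rotation per hour, 119.5° corresponds to a 7.96 h lag.
06:00 + 7.96 h ≈ 13:58 → 14:00 to the nearest hour.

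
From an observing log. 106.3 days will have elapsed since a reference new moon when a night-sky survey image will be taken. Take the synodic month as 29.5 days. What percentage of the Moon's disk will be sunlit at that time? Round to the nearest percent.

106.3 d spans 3 complete synodic months (3 × 29.5 = 88.50 d) plus 17.80 d.
Phase angle: θ = 360°·(17.80 d)/(29.5 d) = 217.2°.
With cos θ = (-0.796), the lit fraction is (1 − (-0.796))/2 ≈ 0.898, so 90%.

90%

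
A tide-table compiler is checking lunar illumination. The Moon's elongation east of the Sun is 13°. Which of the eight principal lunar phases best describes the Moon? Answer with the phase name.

13° lies in the new moon sector of the 8-phase cycle.

new moon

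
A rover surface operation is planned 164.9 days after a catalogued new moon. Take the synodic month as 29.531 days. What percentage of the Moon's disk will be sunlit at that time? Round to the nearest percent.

Reduce mod P: 164.9 − 5×29.531 = 17.25 d into the current lunation.
The Moon has covered 17.25/29.531 of its cycle, so θ ≈ 360° × 17.25/29.531 = 210.2°.
Illuminated fraction = (1 − cos 210.2°)/2 = (1 − (-0.864))/2 ≈ 0.932, so 93%.

93%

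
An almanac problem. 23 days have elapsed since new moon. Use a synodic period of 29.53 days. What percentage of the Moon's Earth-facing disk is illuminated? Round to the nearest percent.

41%

Phase angle: θ = 360°·(23 d)/(29.53 d) = 280.4°.
cos 280.4° = 0.180, so f = (1 − 0.180)/2 = 0.410, so 41%.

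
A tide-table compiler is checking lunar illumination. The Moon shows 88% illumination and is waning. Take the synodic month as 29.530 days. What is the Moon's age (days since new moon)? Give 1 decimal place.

Invert f = (1 − cos θ)/2 to get cos θ = 1 − 2(0.88) = -0.760, hence θ₀ = arccos -0.760 = 139.5°.
A waning Moon lies in 180°–360°, so θ = 360° − 139.5° = 220.5°.
Age = 29.530 × 220.5°/360° ≈ 18.09 days.

18.1 days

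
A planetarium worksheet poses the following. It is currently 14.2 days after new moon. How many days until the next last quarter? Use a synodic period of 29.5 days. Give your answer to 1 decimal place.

Last quarter is 0.75 of the way through the cycle: age 0.75 × 29.5 = 22.125 d.
So 7.925 days remain (22.125 − 14.2).

7.9 days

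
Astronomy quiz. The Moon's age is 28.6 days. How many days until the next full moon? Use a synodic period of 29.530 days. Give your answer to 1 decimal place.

15.7 days

Full moon occurs at elongation 180°, i.e. at age 29.530 × 180/360 = 14.765 d.
This lunation's full moon (14.765 d) has passed, so add one period: 44.295 − 28.6 = 15.695 days.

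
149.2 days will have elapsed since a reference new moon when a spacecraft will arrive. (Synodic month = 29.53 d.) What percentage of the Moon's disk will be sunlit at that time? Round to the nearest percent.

149.2 d spans 5 complete synodic months (5 × 29.53 = 147.65 d) plus 1.55 d.
The Moon has covered 1.55/29.53 of its cycle, so θ ≈ 360° × 1.55/29.53 = 18.9°.
cos 18.9° = 0.946, so f = (1 − 0.946)/2 = 0.027, so 3%.

3%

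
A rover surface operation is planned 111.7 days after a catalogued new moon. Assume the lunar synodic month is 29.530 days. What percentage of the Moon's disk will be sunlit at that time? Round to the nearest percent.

40%

Reduce mod P: 111.7 − 3×29.530 = 23.11 d into the current lunation.
The Moon has covered 23.11/29.530 of its cycle, so θ ≈ 360° × 23.11/29.530 = 281.7°.
With cos θ = 0.203, the lit fraction is (1 − 0.203)/2 ≈ 0.398, so 40%.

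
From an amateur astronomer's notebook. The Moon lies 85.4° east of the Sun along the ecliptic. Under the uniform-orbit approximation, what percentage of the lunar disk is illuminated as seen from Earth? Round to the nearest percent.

Half-versine of 85.4°: (1 − 0.080)/2 = 0.460, i.e. 46%.

46%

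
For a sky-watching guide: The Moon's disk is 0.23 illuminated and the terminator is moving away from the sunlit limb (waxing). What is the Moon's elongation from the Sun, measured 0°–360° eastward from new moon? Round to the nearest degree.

57°

From f = (1 − cos θ)/2: cos θ = 1 − 2×0.23 = 0.540; arccos → 57.3°.
The Moon is waxing (0°–180°), so θ = 57.3° directly.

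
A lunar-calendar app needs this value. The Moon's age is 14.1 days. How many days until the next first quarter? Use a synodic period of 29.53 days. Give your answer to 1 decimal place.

22.8 days

First quarter is 0.25 of the way through the cycle: age 0.25 × 29.53 = 7.383 d.
This lunation's first quarter (7.383 d) has passed, so add one period: 36.913 − 14.1 = 22.813 days.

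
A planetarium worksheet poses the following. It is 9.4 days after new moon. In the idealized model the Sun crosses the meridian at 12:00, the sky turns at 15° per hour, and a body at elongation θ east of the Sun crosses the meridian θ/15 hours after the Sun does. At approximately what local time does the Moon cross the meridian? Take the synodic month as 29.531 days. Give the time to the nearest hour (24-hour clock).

The Moon has covered 9.4/29.531 of its cycle, so θ ≈ 360° × 9.4/29.531 = 114.6°.
Delay after the Sun = 114.6° / (15°/h) ≈ 7.64 h.
12:00 + 7.64 h ≈ 19:38 → 20:00 to the nearest hour.

20:00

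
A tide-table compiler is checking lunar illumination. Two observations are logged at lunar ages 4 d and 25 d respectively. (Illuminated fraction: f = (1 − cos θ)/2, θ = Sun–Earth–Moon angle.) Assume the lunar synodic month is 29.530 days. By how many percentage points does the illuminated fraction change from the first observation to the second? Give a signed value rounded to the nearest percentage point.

+4 percentage points

θ₁ = 360° × 4/29.530 = 48.8°, f₁ = (1 − cos θ₁)/2 = 0.170.
θ₂ = 360° × 25/29.530 = 304.8°, f₂ = (1 − cos θ₂)/2 = 0.215.
Change = f₂ − f₁ = +0.044 → +4 percentage points.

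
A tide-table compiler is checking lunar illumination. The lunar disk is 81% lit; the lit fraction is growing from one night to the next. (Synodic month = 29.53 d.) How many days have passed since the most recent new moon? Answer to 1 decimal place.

Invert f = (1 − cos θ)/2 to get cos θ = 1 − 2(0.81) = -0.620, hence θ₀ = arccos -0.620 = 128.3°.
The Moon is waxing (0°–180°), so θ = 128.3° directly.
That fraction of the synodic month is 128.3/360 × 29.53 d ≈ 10.53 d.

10.5 days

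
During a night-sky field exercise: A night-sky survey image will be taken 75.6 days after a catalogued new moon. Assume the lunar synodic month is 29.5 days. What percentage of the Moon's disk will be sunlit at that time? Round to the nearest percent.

96%

75.6 d spans 2 complete synodic months (2 × 29.5 = 59.00 d) plus 16.60 d.
The Moon has covered 16.60/29.5 of its cycle, so θ ≈ 360° × 16.60/29.5 = 202.6°.
cos 202.6° = (-0.923), so f = (1 − (-0.923))/2 = 0.962, so 96%.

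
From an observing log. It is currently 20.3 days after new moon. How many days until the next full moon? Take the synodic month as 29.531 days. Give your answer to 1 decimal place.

24.0 days

Full moon is 0.5 of the way through the cycle: age 0.5 × 29.531 = 14.765 d.
Already past this cycle's full moon; the next is at 14.765 + 29.531 = 44.296 d, so 44.296 − 20.3 = 23.996 days.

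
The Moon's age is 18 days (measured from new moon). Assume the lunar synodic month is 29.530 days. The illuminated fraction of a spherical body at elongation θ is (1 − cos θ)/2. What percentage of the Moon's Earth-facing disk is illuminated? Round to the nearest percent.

89%

Phase angle: θ = 360°·(18 d)/(29.530 d) = 219.4°.
Illuminated fraction = (1 − cos 219.4°)/2 = (1 − (-0.772))/2 ≈ 0.886, so 89%.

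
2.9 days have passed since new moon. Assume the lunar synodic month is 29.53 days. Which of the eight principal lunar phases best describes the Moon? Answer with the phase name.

waxing crescent

θ ≈ 360° × 2.9/29.53 = 35°, which falls in the waxing crescent sector.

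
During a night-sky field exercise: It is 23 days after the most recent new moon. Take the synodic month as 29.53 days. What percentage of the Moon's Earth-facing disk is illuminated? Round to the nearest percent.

41%

Phase angle: θ = 360°·(23 d)/(29.53 d) = 280.4°.
With cos θ = 0.180, the lit fraction is (1 − 0.180)/2 ≈ 0.410, so 41%.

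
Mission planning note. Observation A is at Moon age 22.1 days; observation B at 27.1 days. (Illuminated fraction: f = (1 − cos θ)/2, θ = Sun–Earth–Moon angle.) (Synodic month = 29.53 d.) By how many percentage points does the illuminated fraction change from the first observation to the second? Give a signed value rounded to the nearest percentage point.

-44 percentage points

First observation: θ = 360°·22.1/29.53 = 269.4°, so f = 0.505.
Second observation: θ = 330.4°, f = 0.065.
Δf = 0.065 − 0.505 = -0.440, i.e. -44 pp.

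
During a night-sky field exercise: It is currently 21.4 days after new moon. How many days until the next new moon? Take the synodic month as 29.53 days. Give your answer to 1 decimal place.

The next new moon completes the synodic month: 29.53 − 21.4 = 8.130 days.

8.1 days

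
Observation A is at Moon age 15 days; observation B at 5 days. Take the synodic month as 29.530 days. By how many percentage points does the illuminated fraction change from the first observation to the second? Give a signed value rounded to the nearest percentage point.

-74 pp

θ₁ = 360° × 15/29.530 = 182.9°, f₁ = (1 − cos θ₁)/2 = 0.999.
θ₂ = 360° × 5/29.530 = 61.0°, f₂ = (1 − cos θ₂)/2 = 0.257.
Change = f₂ − f₁ = -0.742 → -74 percentage points.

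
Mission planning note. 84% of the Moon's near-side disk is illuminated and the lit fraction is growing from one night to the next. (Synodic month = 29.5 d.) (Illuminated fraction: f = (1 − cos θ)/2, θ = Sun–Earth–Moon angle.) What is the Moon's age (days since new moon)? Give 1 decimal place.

10.9 days

From f = (1 − cos θ)/2: cos θ = 1 − 2×0.84 = -0.680; arccos → 132.8°.
Waxing ⇒ before full, so θ = 132.8°.
Age = 29.5 × 132.8°/360° ≈ 10.89 days.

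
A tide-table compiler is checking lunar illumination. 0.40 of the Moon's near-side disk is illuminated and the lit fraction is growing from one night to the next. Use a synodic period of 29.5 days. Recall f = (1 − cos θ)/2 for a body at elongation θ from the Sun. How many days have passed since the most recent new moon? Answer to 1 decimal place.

6.4 days

cos θ = 1 − 2f = 0.200, giving a principal value of 78.5°.
Before full moon the principal value applies: θ = 78.5°.
At 360°/29.5 d per day, 78.5° corresponds to 6.43 days.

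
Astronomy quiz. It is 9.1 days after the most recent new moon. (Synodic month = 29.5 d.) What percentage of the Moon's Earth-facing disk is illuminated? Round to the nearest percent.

Elongation θ = 360° × 9.1/29.5 ≈ 111.1°.
With cos θ = (-0.359), the lit fraction is (1 − (-0.359))/2 ≈ 0.680, so 68%.

68%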